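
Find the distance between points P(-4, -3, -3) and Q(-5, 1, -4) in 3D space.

d = √[(x₂-x₁)² + (y₂-y₁)² + (z₂-z₁)²]
  = √[(-1)² + 4² + (-1)²]
  = √[1 + 16 + 1]
  = √18
  ≈ 4.243

4.243


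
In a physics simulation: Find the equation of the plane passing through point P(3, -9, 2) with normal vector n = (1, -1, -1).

The plane through P with normal n = (a, b, c) satisfies n·(r - P) = 0,
i.e. ax + by + cz = a·x₀ + b·y₀ + c·z₀.
d = 1·3 + (-1)·(-9) + (-1)·2
  = 3 + 9 - 2
  = 10
Equation: x - y - z = 10

x - y - z = 10


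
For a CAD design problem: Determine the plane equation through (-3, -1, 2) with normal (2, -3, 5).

The plane through P with normal n = (a, b, c) satisfies n·(r - P) = 0,
i.e. ax + by + cz = a·x₀ + b·y₀ + c·z₀.
d = 2·(-3) + (-3)·(-1) + 5·2
  = -6 + 3 + 10
  = 7
Equation: 2x - 3y + 5z = 7

2x - 3y + 5z = 7


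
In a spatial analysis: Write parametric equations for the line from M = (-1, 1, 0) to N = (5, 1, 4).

Direction vector d = N - M = (5 + 1, 1 - 1, 4 + 0) = (6, 0, 4)
Parametric form r = M + t·d:
x = -1 + 6t, y = 1, z = 0 + 4t

x = -1 + 6t, y = 1, z = 0 + 4t


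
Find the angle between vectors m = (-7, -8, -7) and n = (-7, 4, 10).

m·n = (-7)·(-7) + (-8)·4 + (-7)·10 = 49 - 32 - 70 = -53
|m| = √((-7)² + (-8)² + (-7)²) = √162 ≈ 12.73
|n| = √((-7)² + 4² + 10²) = √165 ≈ 12.85
cos θ = (m·n)/(|m||n|) = -53/(12.73·12.85) ≈ -0.3242
θ = arccos(-0.3242) ≈ 108.9°

108.9°


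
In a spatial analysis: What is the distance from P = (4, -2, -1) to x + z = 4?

distance = |a·x₀ + b·y₀ + c·z₀ - d| / √(a² + b² + c²)
  = |1·4 + 0·(-2) + 1·(-1) - 4| / √(1² + 0² + 1²)
  = |4 + 0 - 1 - 4| / √(1 + 0 + 1)
  = |-1| / √2
  = 1 / 1.414
  ≈ 0.7071

0.7071


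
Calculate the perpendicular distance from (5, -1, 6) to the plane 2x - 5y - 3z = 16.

distance = |a·x₀ + b·y₀ + c·z₀ - d| / √(a² + b² + c²)
  = |2·5 + (-5)·(-1) + (-3)·6 - 16| / √(2² + (-5)² + (-3)²)
  = |10 + 5 - 18 - 16| / √(4 + 25 + 9)
  = |-19| / √38
  = 19 / 6.164
  ≈ 3.082

3.082


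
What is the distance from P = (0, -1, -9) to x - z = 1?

distance = |a·x₀ + b·y₀ + c·z₀ - d| / √(a² + b² + c²)
  = |1·0 + 0·(-1) + (-1)·(-9) - 1| / √(1² + 0² + (-1)²)
  = |0 + 0 + 9 - 1| / √(1 + 0 + 1)
  = |8| / √2
  = 8 / 1.414
  ≈ 5.657

5.657


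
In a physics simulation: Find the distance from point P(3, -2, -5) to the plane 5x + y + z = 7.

distance = |a·x₀ + b·y₀ + c·z₀ - d| / √(a² + b² + c²)
  = |5·3 + 1·(-2) + 1·(-5) - 7| / √(5² + 1² + 1²)
  = |15 - 2 - 5 - 7| / √(25 + 1 + 1)
  = |1| / √27
  = 1 / 5.196
  ≈ 0.1925

0.1925


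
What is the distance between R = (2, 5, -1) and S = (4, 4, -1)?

d = √[(x₂-x₁)² + (y₂-y₁)² + (z₂-z₁)²]
  = √[2² + (-1)² + 0²]
  = √[4 + 1 + 0]
  = √5
  ≈ 2.236

2.236


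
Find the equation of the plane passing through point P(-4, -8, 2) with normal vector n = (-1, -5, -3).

The plane through P with normal n = (a, b, c) satisfies n·(r - P) = 0,
i.e. ax + by + cz = a·x₀ + b·y₀ + c·z₀.
d = (-1)·(-4) + (-5)·(-8) + (-3)·2
  = 4 + 40 - 6
  = 38
Equation: -x - 5y - 3z = 38

-x - 5y - 3z = 38


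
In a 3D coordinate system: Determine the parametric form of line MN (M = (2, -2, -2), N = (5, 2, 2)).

Direction vector d = N - M = (5 - 2, 2 + 2, 2 + 2) = (3, 4, 4)
Parametric form r = M + t·d:
x = 2 + 3t, y = -2 + 4t, z = -2 + 4t

x = 2 + 3t, y = -2 + 4t, z = -2 + 4t


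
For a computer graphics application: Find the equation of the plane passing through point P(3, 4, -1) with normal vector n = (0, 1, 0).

The plane through P with normal n = (a, b, c) satisfies n·(r - P) = 0,
i.e. ax + by + cz = a·x₀ + b·y₀ + c·z₀.
d = 0·3 + 1·4 + 0·(-1)
  = 0 + 4 + 0
  = 4
Equation: y = 4

y = 4


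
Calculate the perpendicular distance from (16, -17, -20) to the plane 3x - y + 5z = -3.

distance = |a·x₀ + b·y₀ + c·z₀ - d| / √(a² + b² + c²)
  = |3·16 + (-1)·(-17) + 5·(-20) - (-3)| / √(3² + (-1)² + 5²)
  = |48 + 17 - 100 + 3| / √(9 + 1 + 25)
  = |-32| / √35
  = 32 / 5.916
  ≈ 5.409

5.409


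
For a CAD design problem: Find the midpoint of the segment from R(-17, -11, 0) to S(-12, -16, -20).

M = ((x₁+x₂)/2, (y₁+y₂)/2, (z₁+z₂)/2)
  = ((-17 - 12)/2, (-11 - 16)/2, (0 - 20)/2)
  = (-29/2, -27/2, -20/2)
  = (-14.5, -13.5, -10)

(-14.5, -13.5, -10)


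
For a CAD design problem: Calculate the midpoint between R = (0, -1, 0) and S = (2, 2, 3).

M = ((x₁+x₂)/2, (y₁+y₂)/2, (z₁+z₂)/2)
  = ((0 + 2)/2, (-1 + 2)/2, (0 + 3)/2)
  = (2/2, 1/2, 3/2)
  = (1, 0.5, 1.5)

(1, 0.5, 1.5)


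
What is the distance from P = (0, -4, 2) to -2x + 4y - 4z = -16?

distance = |a·x₀ + b·y₀ + c·z₀ - d| / √(a² + b² + c²)
  = |(-2)·0 + 4·(-4) + (-4)·2 - (-16)| / √((-2)² + 4² + (-4)²)
  = |0 - 16 - 8 + 16| / √(4 + 16 + 16)
  = |-8| / √36
  = 8 / 6
  ≈ 1.333

1.333


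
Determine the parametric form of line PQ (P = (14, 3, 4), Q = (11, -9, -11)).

Direction vector d = Q - P = (11 - 14, -9 - 3, -11 - 4) = (-3, -12, -15)
Parametric form r = P + t·d:
x = 14 - 3t, y = 3 - 12t, z = 4 - 15t

x = 14 - 3t, y = 3 - 12t, z = 4 - 15t


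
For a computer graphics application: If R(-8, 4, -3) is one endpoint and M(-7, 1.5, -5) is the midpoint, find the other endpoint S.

S = 2M - R
  = (2·(-7) - (-8), 2·1.5 - 4, 2·(-5) - (-3))
  = (-14 + 8, 3 - 4, -10 + 3)
  = (-6, -1, -7)

(-6, -1, -7)


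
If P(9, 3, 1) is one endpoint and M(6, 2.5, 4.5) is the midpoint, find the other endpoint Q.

Q = 2M - P
  = (2·6 - 9, 2·2.5 - 3, 2·4.5 - 1)
  = (12 - 9, 5 - 3, 9 - 1)
  = (3, 2, 8)

(3, 2, 8)


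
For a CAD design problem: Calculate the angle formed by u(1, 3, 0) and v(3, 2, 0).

u·v = 1·3 + 3·2 + 0·0 = 3 + 6 + 0 = 9
|u| = √(1² + 3² + 0²) = √10 ≈ 3.162
|v| = √(3² + 2² + 0²) = √13 ≈ 3.606
cos θ = (u·v)/(|u||v|) = 9/(3.162·3.606) ≈ 0.7894
θ = arccos(0.7894) ≈ 37.87°

37.87°


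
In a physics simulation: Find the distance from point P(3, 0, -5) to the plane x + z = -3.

distance = |a·x₀ + b·y₀ + c·z₀ - d| / √(a² + b² + c²)
  = |1·3 + 0·0 + 1·(-5) - (-3)| / √(1² + 0² + 1²)
  = |3 + 0 - 5 + 3| / √(1 + 0 + 1)
  = |1| / √2
  = 1 / 1.414
  ≈ 0.7071

0.7071


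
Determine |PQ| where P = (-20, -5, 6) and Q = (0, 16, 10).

d = √[(x₂-x₁)² + (y₂-y₁)² + (z₂-z₁)²]
  = √[20² + 21² + 4²]
  = √[400 + 441 + 16]
  = √857
  ≈ 29.27

29.27


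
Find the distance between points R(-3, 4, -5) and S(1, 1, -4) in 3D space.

d = √[(x₂-x₁)² + (y₂-y₁)² + (z₂-z₁)²]
  = √[4² + (-3)² + 1²]
  = √[16 + 9 + 1]
  = √26
  ≈ 5.099

5.099


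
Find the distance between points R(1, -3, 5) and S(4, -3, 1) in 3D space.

d = √[(x₂-x₁)² + (y₂-y₁)² + (z₂-z₁)²]
  = √[3² + 0² + (-4)²]
  = √[9 + 0 + 16]
  = √25
  ≈ 5

5


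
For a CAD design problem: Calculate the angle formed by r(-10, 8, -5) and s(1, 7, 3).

r·s = (-10)·1 + 8·7 + (-5)·3 = -10 + 56 - 15 = 31
|r| = √((-10)² + 8² + (-5)²) = √189 ≈ 13.75
|s| = √(1² + 7² + 3²) = √59 ≈ 7.681
cos θ = (r·s)/(|r||s|) = 31/(13.75·7.681) ≈ 0.2936
θ = arccos(0.2936) ≈ 72.93°

72.93°


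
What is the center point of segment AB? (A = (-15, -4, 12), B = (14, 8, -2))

M = ((x₁+x₂)/2, (y₁+y₂)/2, (z₁+z₂)/2)
  = ((-15 + 14)/2, (-4 + 8)/2, (12 - 2)/2)
  = (-1/2, 4/2, 10/2)
  = (-0.5, 2, 5)

(-0.5, 2, 5)


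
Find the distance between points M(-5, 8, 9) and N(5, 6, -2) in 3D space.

d = √[(x₂-x₁)² + (y₂-y₁)² + (z₂-z₁)²]
  = √[10² + (-2)² + (-11)²]
  = √[100 + 4 + 121]
  = √225
  ≈ 15

15


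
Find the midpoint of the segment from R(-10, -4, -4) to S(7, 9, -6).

M = ((x₁+x₂)/2, (y₁+y₂)/2, (z₁+z₂)/2)
  = ((-10 + 7)/2, (-4 + 9)/2, (-4 - 6)/2)
  = (-3/2, 5/2, -10/2)
  = (-1.5, 2.5, -5)

(-1.5, 2.5, -5)


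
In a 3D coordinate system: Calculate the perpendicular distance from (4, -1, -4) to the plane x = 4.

distance = |a·x₀ + b·y₀ + c·z₀ - d| / √(a² + b² + c²)
  = |1·4 + 0·(-1) + 0·(-4) - 4| / √(1² + 0² + 0²)
  = |4 + 0 + 0 - 4| / √(1 + 0 + 0)
  = |0| / √1
  = 0 / 1
  ≈ 0

0


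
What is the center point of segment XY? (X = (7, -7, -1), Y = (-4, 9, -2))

M = ((x₁+x₂)/2, (y₁+y₂)/2, (z₁+z₂)/2)
  = ((7 - 4)/2, (-7 + 9)/2, (-1 - 2)/2)
  = (3/2, 2/2, -3/2)
  = (1.5, 1, -1.5)

(1.5, 1, -1.5)


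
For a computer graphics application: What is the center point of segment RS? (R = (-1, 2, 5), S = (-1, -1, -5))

M = ((x₁+x₂)/2, (y₁+y₂)/2, (z₁+z₂)/2)
  = ((-1 - 1)/2, (2 - 1)/2, (5 - 5)/2)
  = (-2/2, 1/2, 0/2)
  = (-1, 0.5, 0)

(-1, 0.5, 0)


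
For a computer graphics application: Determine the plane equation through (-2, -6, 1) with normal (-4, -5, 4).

The plane through P with normal n = (a, b, c) satisfies n·(r - P) = 0,
i.e. ax + by + cz = a·x₀ + b·y₀ + c·z₀.
d = (-4)·(-2) + (-5)·(-6) + 4·1
  = 8 + 30 + 4
  = 42
Equation: -4x - 5y + 4z = 42

-4x - 5y + 4z = 42


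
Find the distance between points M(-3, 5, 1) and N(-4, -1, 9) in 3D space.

d = √[(x₂-x₁)² + (y₂-y₁)² + (z₂-z₁)²]
  = √[(-1)² + (-6)² + 8²]
  = √[1 + 36 + 64]
  = √101
  ≈ 10.05

10.05


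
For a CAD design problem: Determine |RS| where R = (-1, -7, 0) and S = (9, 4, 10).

d = √[(x₂-x₁)² + (y₂-y₁)² + (z₂-z₁)²]
  = √[10² + 11² + 10²]
  = √[100 + 121 + 100]
  = √321
  ≈ 17.92

17.92


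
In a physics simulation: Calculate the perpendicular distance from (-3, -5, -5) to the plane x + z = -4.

distance = |a·x₀ + b·y₀ + c·z₀ - d| / √(a² + b² + c²)
  = |1·(-3) + 0·(-5) + 1·(-5) - (-4)| / √(1² + 0² + 1²)
  = |-3 + 0 - 5 + 4| / √(1 + 0 + 1)
  = |-4| / √2
  = 4 / 1.414
  ≈ 2.828

2.828


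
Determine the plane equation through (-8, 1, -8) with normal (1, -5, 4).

The plane through P with normal n = (a, b, c) satisfies n·(r - P) = 0,
i.e. ax + by + cz = a·x₀ + b·y₀ + c·z₀.
d = 1·(-8) + (-5)·1 + 4·(-8)
  = -8 - 5 - 32
  = -45
Equation: x - 5y + 4z = -45

x - 5y + 4z = -45


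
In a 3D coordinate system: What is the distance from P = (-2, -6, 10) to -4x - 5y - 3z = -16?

distance = |a·x₀ + b·y₀ + c·z₀ - d| / √(a² + b² + c²)
  = |(-4)·(-2) + (-5)·(-6) + (-3)·10 - (-16)| / √((-4)² + (-5)² + (-3)²)
  = |8 + 30 - 30 + 16| / √(16 + 25 + 9)
  = |24| / √50
  = 24 / 7.071
  ≈ 3.394

3.394


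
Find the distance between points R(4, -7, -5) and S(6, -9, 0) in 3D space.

d = √[(x₂-x₁)² + (y₂-y₁)² + (z₂-z₁)²]
  = √[2² + (-2)² + 5²]
  = √[4 + 4 + 25]
  = √33
  ≈ 5.745

5.745


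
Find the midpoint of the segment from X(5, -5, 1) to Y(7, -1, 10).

M = ((x₁+x₂)/2, (y₁+y₂)/2, (z₁+z₂)/2)
  = ((5 + 7)/2, (-5 - 1)/2, (1 + 10)/2)
  = (12/2, -6/2, 11/2)
  = (6, -3, 5.5)

(6, -3, 5.5)


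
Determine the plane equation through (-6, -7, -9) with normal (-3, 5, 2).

The plane through P with normal n = (a, b, c) satisfies n·(r - P) = 0,
i.e. ax + by + cz = a·x₀ + b·y₀ + c·z₀.
d = (-3)·(-6) + 5·(-7) + 2·(-9)
  = 18 - 35 - 18
  = -35
Equation: -3x + 5y + 2z = -35

-3x + 5y + 2z = -35


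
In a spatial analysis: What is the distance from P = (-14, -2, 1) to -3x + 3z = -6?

distance = |a·x₀ + b·y₀ + c·z₀ - d| / √(a² + b² + c²)
  = |(-3)·(-14) + 0·(-2) + 3·1 - (-6)| / √((-3)² + 0² + 3²)
  = |42 + 0 + 3 + 6| / √(9 + 0 + 9)
  = |51| / √18
  = 51 / 4.243
  ≈ 12.02

12.02


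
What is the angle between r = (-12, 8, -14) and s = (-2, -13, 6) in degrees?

r·s = (-12)·(-2) + 8·(-13) + (-14)·6 = 24 - 104 - 84 = -164
|r| = √((-12)² + 8² + (-14)²) = √404 ≈ 20.1
|s| = √((-2)² + (-13)² + 6²) = √209 ≈ 14.46
cos θ = (r·s)/(|r||s|) = -164/(20.1·14.46) ≈ -0.5644
θ = arccos(-0.5644) ≈ 124.4°

124.4°


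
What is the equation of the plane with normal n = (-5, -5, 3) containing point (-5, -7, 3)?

The plane through P with normal n = (a, b, c) satisfies n·(r - P) = 0,
i.e. ax + by + cz = a·x₀ + b·y₀ + c·z₀.
d = (-5)·(-5) + (-5)·(-7) + 3·3
  = 25 + 35 + 9
  = 69
Equation: -5x - 5y + 3z = 69

-5x - 5y + 3z = 69


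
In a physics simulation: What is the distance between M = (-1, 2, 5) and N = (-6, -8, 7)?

d = √[(x₂-x₁)² + (y₂-y₁)² + (z₂-z₁)²]
  = √[(-5)² + (-10)² + 2²]
  = √[25 + 100 + 4]
  = √129
  ≈ 11.36

11.36


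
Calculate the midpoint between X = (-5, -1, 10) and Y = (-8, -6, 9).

M = ((x₁+x₂)/2, (y₁+y₂)/2, (z₁+z₂)/2)
  = ((-5 - 8)/2, (-1 - 6)/2, (10 + 9)/2)
  = (-13/2, -7/2, 19/2)
  = (-6.5, -3.5, 9.5)

(-6.5, -3.5, 9.5)


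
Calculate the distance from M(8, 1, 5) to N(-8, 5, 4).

d = √[(x₂-x₁)² + (y₂-y₁)² + (z₂-z₁)²]
  = √[(-16)² + 4² + (-1)²]
  = √[256 + 16 + 1]
  = √273
  ≈ 16.52

16.52


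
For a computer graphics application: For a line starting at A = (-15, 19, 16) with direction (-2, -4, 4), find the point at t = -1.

P(t) = A + t·d
  = (-15 + (-2)·(-1), 19 + (-4)·(-1), 16 + 4·(-1))
  = (-15 + 2, 19 + 4, 16 - 4)
  = (-13, 23, 12)

(-13, 23, 12)


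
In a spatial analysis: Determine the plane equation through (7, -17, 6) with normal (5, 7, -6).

The plane through P with normal n = (a, b, c) satisfies n·(r - P) = 0,
i.e. ax + by + cz = a·x₀ + b·y₀ + c·z₀.
d = 5·7 + 7·(-17) + (-6)·6
  = 35 - 119 - 36
  = -120
Equation: 5x + 7y - 6z = -120

5x + 7y - 6z = -120


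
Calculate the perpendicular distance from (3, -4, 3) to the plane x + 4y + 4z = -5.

distance = |a·x₀ + b·y₀ + c·z₀ - d| / √(a² + b² + c²)
  = |1·3 + 4·(-4) + 4·3 - (-5)| / √(1² + 4² + 4²)
  = |3 - 16 + 12 + 5| / √(1 + 16 + 16)
  = |4| / √33
  = 4 / 5.745
  ≈ 0.6963

0.6963


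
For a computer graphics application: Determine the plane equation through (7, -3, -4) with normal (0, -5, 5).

The plane through P with normal n = (a, b, c) satisfies n·(r - P) = 0,
i.e. ax + by + cz = a·x₀ + b·y₀ + c·z₀.
d = 0·7 + (-5)·(-3) + 5·(-4)
  = 0 + 15 - 20
  = -5
Equation: -5y + 5z = -5

-5y + 5z = -5


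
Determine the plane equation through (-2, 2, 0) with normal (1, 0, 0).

The plane through P with normal n = (a, b, c) satisfies n·(r - P) = 0,
i.e. ax + by + cz = a·x₀ + b·y₀ + c·z₀.
d = 1·(-2) + 0·2 + 0·0
  = -2 + 0 + 0
  = -2
Equation: x = -2

x = -2


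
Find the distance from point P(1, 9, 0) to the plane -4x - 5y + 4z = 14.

distance = |a·x₀ + b·y₀ + c·z₀ - d| / √(a² + b² + c²)
  = |(-4)·1 + (-5)·9 + 4·0 - 14| / √((-4)² + (-5)² + 4²)
  = |-4 - 45 + 0 - 14| / √(16 + 25 + 16)
  = |-63| / √57
  = 63 / 7.55
  ≈ 8.345

8.345


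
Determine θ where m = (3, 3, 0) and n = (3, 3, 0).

m·n = 3·3 + 3·3 + 0·0 = 9 + 9 + 0 = 18
|m| = √(3² + 3² + 0²) = √18 ≈ 4.243
|n| = √(3² + 3² + 0²) = √18 ≈ 4.243
cos θ = (m·n)/(|m||n|) = 18/(4.243·4.243) ≈ 1
θ = arccos(1) ≈ 0°

0°


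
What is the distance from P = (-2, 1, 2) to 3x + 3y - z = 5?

distance = |a·x₀ + b·y₀ + c·z₀ - d| / √(a² + b² + c²)
  = |3·(-2) + 3·1 + (-1)·2 - 5| / √(3² + 3² + (-1)²)
  = |-6 + 3 - 2 - 5| / √(9 + 9 + 1)
  = |-10| / √19
  = 10 / 4.359
  ≈ 2.294

2.294


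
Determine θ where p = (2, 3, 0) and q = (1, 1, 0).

p·q = 2·1 + 3·1 + 0·0 = 2 + 3 + 0 = 5
|p| = √(2² + 3² + 0²) = √13 ≈ 3.606
|q| = √(1² + 1² + 0²) = √2 ≈ 1.414
cos θ = (p·q)/(|p||q|) = 5/(3.606·1.414) ≈ 0.9806
θ = arccos(0.9806) ≈ 11.31°

11.31°


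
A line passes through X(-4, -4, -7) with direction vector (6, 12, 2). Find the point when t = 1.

P(t) = X + t·d
  = (-4 + 6·1, -4 + 12·1, -7 + 2·1)
  = (-4 + 6, -4 + 12, -7 + 2)
  = (2, 8, -5)

(2, 8, -5)


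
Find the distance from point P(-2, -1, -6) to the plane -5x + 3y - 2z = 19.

distance = |a·x₀ + b·y₀ + c·z₀ - d| / √(a² + b² + c²)
  = |(-5)·(-2) + 3·(-1) + (-2)·(-6) - 19| / √((-5)² + 3² + (-2)²)
  = |10 - 3 + 12 - 19| / √(25 + 9 + 4)
  = |0| / √38
  = 0 / 6.164
  ≈ 0

0


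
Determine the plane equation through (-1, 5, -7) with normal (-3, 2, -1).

The plane through P with normal n = (a, b, c) satisfies n·(r - P) = 0,
i.e. ax + by + cz = a·x₀ + b·y₀ + c·z₀.
d = (-3)·(-1) + 2·5 + (-1)·(-7)
  = 3 + 10 + 7
  = 20
Equation: -3x + 2y - z = 20

-3x + 2y - z = 20


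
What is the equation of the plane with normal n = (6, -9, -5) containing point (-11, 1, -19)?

The plane through P with normal n = (a, b, c) satisfies n·(r - P) = 0,
i.e. ax + by + cz = a·x₀ + b·y₀ + c·z₀.
d = 6·(-11) + (-9)·1 + (-5)·(-19)
  = -66 - 9 + 95
  = 20
Equation: 6x - 9y - 5z = 20

6x - 9y - 5z = 20


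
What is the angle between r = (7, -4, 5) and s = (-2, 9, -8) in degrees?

r·s = 7·(-2) + (-4)·9 + 5·(-8) = -14 - 36 - 40 = -90
|r| = √(7² + (-4)² + 5²) = √90 ≈ 9.487
|s| = √((-2)² + 9² + (-8)²) = √149 ≈ 12.21
cos θ = (r·s)/(|r||s|) = -90/(9.487·12.21) ≈ -0.7772
θ = arccos(-0.7772) ≈ 141°

141°


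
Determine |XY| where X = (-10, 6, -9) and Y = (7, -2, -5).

d = √[(x₂-x₁)² + (y₂-y₁)² + (z₂-z₁)²]
  = √[17² + (-8)² + 4²]
  = √[289 + 64 + 16]
  = √369
  ≈ 19.21

19.21


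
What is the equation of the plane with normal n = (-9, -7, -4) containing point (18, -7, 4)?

The plane through P with normal n = (a, b, c) satisfies n·(r - P) = 0,
i.e. ax + by + cz = a·x₀ + b·y₀ + c·z₀.
d = (-9)·18 + (-7)·(-7) + (-4)·4
  = -162 + 49 - 16
  = -129
Equation: -9x - 7y - 4z = -129

-9x - 7y - 4z = -129


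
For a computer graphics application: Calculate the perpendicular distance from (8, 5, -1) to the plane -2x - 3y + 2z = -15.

distance = |a·x₀ + b·y₀ + c·z₀ - d| / √(a² + b² + c²)
  = |(-2)·8 + (-3)·5 + 2·(-1) - (-15)| / √((-2)² + (-3)² + 2²)
  = |-16 - 15 - 2 + 15| / √(4 + 9 + 4)
  = |-18| / √17
  = 18 / 4.123
  ≈ 4.366

4.366


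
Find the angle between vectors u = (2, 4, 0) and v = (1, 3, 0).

u·v = 2·1 + 4·3 + 0·0 = 2 + 12 + 0 = 14
|u| = √(2² + 4² + 0²) = √20 ≈ 4.472
|v| = √(1² + 3² + 0²) = √10 ≈ 3.162
cos θ = (u·v)/(|u||v|) = 14/(4.472·3.162) ≈ 0.9899
θ = arccos(0.9899) ≈ 8.13°

8.13°


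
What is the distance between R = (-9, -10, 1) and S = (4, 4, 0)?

d = √[(x₂-x₁)² + (y₂-y₁)² + (z₂-z₁)²]
  = √[13² + 14² + (-1)²]
  = √[169 + 196 + 1]
  = √366
  ≈ 19.13

19.13


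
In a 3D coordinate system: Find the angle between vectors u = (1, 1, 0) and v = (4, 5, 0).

u·v = 1·4 + 1·5 + 0·0 = 4 + 5 + 0 = 9
|u| = √(1² + 1² + 0²) = √2 ≈ 1.414
|v| = √(4² + 5² + 0²) = √41 ≈ 6.403
cos θ = (u·v)/(|u||v|) = 9/(1.414·6.403) ≈ 0.9939
θ = arccos(0.9939) ≈ 6.34°

6.34°


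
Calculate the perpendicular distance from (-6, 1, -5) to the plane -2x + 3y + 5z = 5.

distance = |a·x₀ + b·y₀ + c·z₀ - d| / √(a² + b² + c²)
  = |(-2)·(-6) + 3·1 + 5·(-5) - 5| / √((-2)² + 3² + 5²)
  = |12 + 3 - 25 - 5| / √(4 + 9 + 25)
  = |-15| / √38
  = 15 / 6.164
  ≈ 2.433

2.433


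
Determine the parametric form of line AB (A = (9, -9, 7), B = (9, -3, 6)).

Direction vector d = B - A = (9 - 9, -3 + 9, 6 - 7) = (0, 6, -1)
Parametric form r = A + t·d:
x = 9, y = -9 + 6t, z = 7 - t

x = 9, y = -9 + 6t, z = 7 - t


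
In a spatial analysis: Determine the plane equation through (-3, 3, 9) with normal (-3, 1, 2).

The plane through P with normal n = (a, b, c) satisfies n·(r - P) = 0,
i.e. ax + by + cz = a·x₀ + b·y₀ + c·z₀.
d = (-3)·(-3) + 1·3 + 2·9
  = 9 + 3 + 18
  = 30
Equation: -3x + y + 2z = 30

-3x + y + 2z = 30


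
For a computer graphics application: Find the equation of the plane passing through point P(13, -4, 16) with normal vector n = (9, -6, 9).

The plane through P with normal n = (a, b, c) satisfies n·(r - P) = 0,
i.e. ax + by + cz = a·x₀ + b·y₀ + c·z₀.
d = 9·13 + (-6)·(-4) + 9·16
  = 117 + 24 + 144
  = 285
Equation: 9x - 6y + 9z = 285

9x - 6y + 9z = 285


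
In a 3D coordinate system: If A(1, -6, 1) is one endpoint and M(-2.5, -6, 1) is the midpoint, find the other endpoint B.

B = 2M - A
  = (2·(-2.5) - 1, 2·(-6) - (-6), 2·1 - 1)
  = (-5 - 1, -12 + 6, 2 - 1)
  = (-6, -6, 1)

(-6, -6, 1)


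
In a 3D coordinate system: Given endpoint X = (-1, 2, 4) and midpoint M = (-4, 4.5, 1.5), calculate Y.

Y = 2M - X
  = (2·(-4) - (-1), 2·4.5 - 2, 2·1.5 - 4)
  = (-8 + 1, 9 - 2, 3 - 4)
  = (-7, 7, -1)

(-7, 7, -1)


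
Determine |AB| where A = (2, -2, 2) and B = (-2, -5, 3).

d = √[(x₂-x₁)² + (y₂-y₁)² + (z₂-z₁)²]
  = √[(-4)² + (-3)² + 1²]
  = √[16 + 9 + 1]
  = √26
  ≈ 5.099

5.099


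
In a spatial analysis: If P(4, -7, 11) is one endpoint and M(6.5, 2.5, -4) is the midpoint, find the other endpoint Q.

Q = 2M - P
  = (2·6.5 - 4, 2·2.5 - (-7), 2·(-4) - 11)
  = (13 - 4, 5 + 7, -8 - 11)
  = (9, 12, -19)

(9, 12, -19)


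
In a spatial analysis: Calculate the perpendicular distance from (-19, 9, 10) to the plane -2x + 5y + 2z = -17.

distance = |a·x₀ + b·y₀ + c·z₀ - d| / √(a² + b² + c²)
  = |(-2)·(-19) + 5·9 + 2·10 - (-17)| / √((-2)² + 5² + 2²)
  = |38 + 45 + 20 + 17| / √(4 + 25 + 4)
  = |120| / √33
  = 120 / 5.745
  ≈ 20.89

20.89


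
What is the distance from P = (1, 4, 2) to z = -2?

distance = |a·x₀ + b·y₀ + c·z₀ - d| / √(a² + b² + c²)
  = |0·1 + 0·4 + 1·2 - (-2)| / √(0² + 0² + 1²)
  = |0 + 0 + 2 + 2| / √(0 + 0 + 1)
  = |4| / √1
  = 4 / 1
  ≈ 4

4


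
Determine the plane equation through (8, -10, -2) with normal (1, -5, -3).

The plane through P with normal n = (a, b, c) satisfies n·(r - P) = 0,
i.e. ax + by + cz = a·x₀ + b·y₀ + c·z₀.
d = 1·8 + (-5)·(-10) + (-3)·(-2)
  = 8 + 50 + 6
  = 64
Equation: x - 5y - 3z = 64

x - 5y - 3z = 64


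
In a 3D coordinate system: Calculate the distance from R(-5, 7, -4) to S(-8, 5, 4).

d = √[(x₂-x₁)² + (y₂-y₁)² + (z₂-z₁)²]
  = √[(-3)² + (-2)² + 8²]
  = √[9 + 4 + 64]
  = √77
  ≈ 8.775

8.775


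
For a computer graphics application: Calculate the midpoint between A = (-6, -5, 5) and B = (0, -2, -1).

M = ((x₁+x₂)/2, (y₁+y₂)/2, (z₁+z₂)/2)
  = ((-6 + 0)/2, (-5 - 2)/2, (5 - 1)/2)
  = (-6/2, -7/2, 4/2)
  = (-3, -3.5, 2)

(-3, -3.5, 2)


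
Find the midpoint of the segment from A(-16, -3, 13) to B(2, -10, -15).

M = ((x₁+x₂)/2, (y₁+y₂)/2, (z₁+z₂)/2)
  = ((-16 + 2)/2, (-3 - 10)/2, (13 - 15)/2)
  = (-14/2, -13/2, -2/2)
  = (-7, -6.5, -1)

(-7, -6.5, -1)


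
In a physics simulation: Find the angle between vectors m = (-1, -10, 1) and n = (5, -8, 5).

m·n = (-1)·5 + (-10)·(-8) + 1·5 = -5 + 80 + 5 = 80
|m| = √((-1)² + (-10)² + 1²) = √102 ≈ 10.1
|n| = √(5² + (-8)² + 5²) = √114 ≈ 10.68
cos θ = (m·n)/(|m||n|) = 80/(10.1·10.68) ≈ 0.7419
θ = arccos(0.7419) ≈ 42.11°

42.11°


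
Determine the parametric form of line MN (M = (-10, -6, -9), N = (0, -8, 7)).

Direction vector d = N - M = (0 + 10, -8 + 6, 7 + 9) = (10, -2, 16)
Parametric form r = M + t·d:
x = -10 + 10t, y = -6 - 2t, z = -9 + 16t

x = -10 + 10t, y = -6 - 2t, z = -9 + 16t


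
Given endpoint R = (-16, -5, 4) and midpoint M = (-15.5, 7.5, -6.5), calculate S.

S = 2M - R
  = (2·(-15.5) - (-16), 2·7.5 - (-5), 2·(-6.5) - 4)
  = (-31 + 16, 15 + 5, -13 - 4)
  = (-15, 20, -17)

(-15, 20, -17)


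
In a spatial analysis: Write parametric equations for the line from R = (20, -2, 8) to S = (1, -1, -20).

Direction vector d = S - R = (1 - 20, -1 + 2, -20 - 8) = (-19, 1, -28)
Parametric form r = R + t·d:
x = 20 - 19t, y = -2 + t, z = 8 - 28t

x = 20 - 19t, y = -2 + t, z = 8 - 28t


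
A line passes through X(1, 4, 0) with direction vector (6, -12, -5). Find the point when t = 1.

P(t) = X + t·d
  = (1 + 6·1, 4 + (-12)·1, 0 + (-5)·1)
  = (1 + 6, 4 - 12, 0 - 5)
  = (7, -8, -5)

(7, -8, -5)


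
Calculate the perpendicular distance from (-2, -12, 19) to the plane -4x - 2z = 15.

distance = |a·x₀ + b·y₀ + c·z₀ - d| / √(a² + b² + c²)
  = |(-4)·(-2) + 0·(-12) + (-2)·19 - 15| / √((-4)² + 0² + (-2)²)
  = |8 + 0 - 38 - 15| / √(16 + 0 + 4)
  = |-45| / √20
  = 45 / 4.472
  ≈ 10.06

10.06


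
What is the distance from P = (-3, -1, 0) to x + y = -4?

distance = |a·x₀ + b·y₀ + c·z₀ - d| / √(a² + b² + c²)
  = |1·(-3) + 1·(-1) + 0·0 - (-4)| / √(1² + 1² + 0²)
  = |-3 - 1 + 0 + 4| / √(1 + 1 + 0)
  = |0| / √2
  = 0 / 1.414
  ≈ 0

0


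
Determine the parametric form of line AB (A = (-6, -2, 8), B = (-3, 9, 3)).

Direction vector d = B - A = (-3 + 6, 9 + 2, 3 - 8) = (3, 11, -5)
Parametric form r = A + t·d:
x = -6 + 3t, y = -2 + 11t, z = 8 - 5t

x = -6 + 3t, y = -2 + 11t, z = 8 - 5t


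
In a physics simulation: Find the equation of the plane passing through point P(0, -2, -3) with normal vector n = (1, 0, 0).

The plane through P with normal n = (a, b, c) satisfies n·(r - P) = 0,
i.e. ax + by + cz = a·x₀ + b·y₀ + c·z₀.
d = 1·0 + 0·(-2) + 0·(-3)
  = 0 + 0 + 0
  = 0
Equation: x = 0

x = 0


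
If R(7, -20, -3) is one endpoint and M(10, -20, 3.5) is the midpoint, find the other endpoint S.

S = 2M - R
  = (2·10 - 7, 2·(-20) - (-20), 2·3.5 - (-3))
  = (20 - 7, -40 + 20, 7 + 3)
  = (13, -20, 10)

(13, -20, 10)


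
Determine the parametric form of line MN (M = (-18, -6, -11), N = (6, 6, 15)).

Direction vector d = N - M = (6 + 18, 6 + 6, 15 + 11) = (24, 12, 26)
Parametric form r = M + t·d:
x = -18 + 24t, y = -6 + 12t, z = -11 + 26t

x = -18 + 24t, y = -6 + 12t, z = -11 + 26t


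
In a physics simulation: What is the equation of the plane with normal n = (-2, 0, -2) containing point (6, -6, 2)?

The plane through P with normal n = (a, b, c) satisfies n·(r - P) = 0,
i.e. ax + by + cz = a·x₀ + b·y₀ + c·z₀.
d = (-2)·6 + 0·(-6) + (-2)·2
  = -12 + 0 - 4
  = -16
Equation: -2x - 2z = -16

-2x - 2z = -16


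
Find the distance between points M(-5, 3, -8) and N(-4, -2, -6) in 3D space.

d = √[(x₂-x₁)² + (y₂-y₁)² + (z₂-z₁)²]
  = √[1² + (-5)² + 2²]
  = √[1 + 25 + 4]
  = √30
  ≈ 5.477

5.477


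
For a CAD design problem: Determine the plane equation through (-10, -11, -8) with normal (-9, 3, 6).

The plane through P with normal n = (a, b, c) satisfies n·(r - P) = 0,
i.e. ax + by + cz = a·x₀ + b·y₀ + c·z₀.
d = (-9)·(-10) + 3·(-11) + 6·(-8)
  = 90 - 33 - 48
  = 9
Equation: -9x + 3y + 6z = 9

-9x + 3y + 6z = 9


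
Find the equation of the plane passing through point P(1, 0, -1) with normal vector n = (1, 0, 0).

The plane through P with normal n = (a, b, c) satisfies n·(r - P) = 0,
i.e. ax + by + cz = a·x₀ + b·y₀ + c·z₀.
d = 1·1 + 0·0 + 0·(-1)
  = 1 + 0 + 0
  = 1
Equation: x = 1

x = 1


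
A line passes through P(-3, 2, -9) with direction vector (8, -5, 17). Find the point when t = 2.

P(t) = P + t·d
  = (-3 + 8·2, 2 + (-5)·2, -9 + 17·2)
  = (-3 + 16, 2 - 10, -9 + 34)
  = (13, -8, 25)

(13, -8, 25)


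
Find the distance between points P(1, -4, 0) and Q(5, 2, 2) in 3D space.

d = √[(x₂-x₁)² + (y₂-y₁)² + (z₂-z₁)²]
  = √[4² + 6² + 2²]
  = √[16 + 36 + 4]
  = √56
  ≈ 7.483

7.483


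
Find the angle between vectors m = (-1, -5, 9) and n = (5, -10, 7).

m·n = (-1)·5 + (-5)·(-10) + 9·7 = -5 + 50 + 63 = 108
|m| = √((-1)² + (-5)² + 9²) = √107 ≈ 10.34
|n| = √(5² + (-10)² + 7²) = √174 ≈ 13.19
cos θ = (m·n)/(|m||n|) = 108/(10.34·13.19) ≈ 0.7915
θ = arccos(0.7915) ≈ 37.67°

37.67°


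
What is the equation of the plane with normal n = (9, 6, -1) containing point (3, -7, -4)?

The plane through P with normal n = (a, b, c) satisfies n·(r - P) = 0,
i.e. ax + by + cz = a·x₀ + b·y₀ + c·z₀.
d = 9·3 + 6·(-7) + (-1)·(-4)
  = 27 - 42 + 4
  = -11
Equation: 9x + 6y - z = -11

9x + 6y - z = -11


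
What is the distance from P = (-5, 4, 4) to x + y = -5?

distance = |a·x₀ + b·y₀ + c·z₀ - d| / √(a² + b² + c²)
  = |1·(-5) + 1·4 + 0·4 - (-5)| / √(1² + 1² + 0²)
  = |-5 + 4 + 0 + 5| / √(1 + 1 + 0)
  = |4| / √2
  = 4 / 1.414
  ≈ 2.828

2.828


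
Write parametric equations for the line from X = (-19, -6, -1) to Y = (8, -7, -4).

Direction vector d = Y - X = (8 + 19, -7 + 6, -4 + 1) = (27, -1, -3)
Parametric form r = X + t·d:
x = -19 + 27t, y = -6 - t, z = -1 - 3t

x = -19 + 27t, y = -6 - t, z = -1 - 3t


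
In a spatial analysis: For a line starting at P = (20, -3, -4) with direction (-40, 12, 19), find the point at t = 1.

P(t) = P + t·d
  = (20 + (-40)·1, -3 + 12·1, -4 + 19·1)
  = (20 - 40, -3 + 12, -4 + 19)
  = (-20, 9, 15)

(-20, 9, 15)


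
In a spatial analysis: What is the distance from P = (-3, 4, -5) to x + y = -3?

distance = |a·x₀ + b·y₀ + c·z₀ - d| / √(a² + b² + c²)
  = |1·(-3) + 1·4 + 0·(-5) - (-3)| / √(1² + 1² + 0²)
  = |-3 + 4 + 0 + 3| / √(1 + 1 + 0)
  = |4| / √2
  = 4 / 1.414
  ≈ 2.828

2.828


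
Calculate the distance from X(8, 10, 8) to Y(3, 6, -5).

d = √[(x₂-x₁)² + (y₂-y₁)² + (z₂-z₁)²]
  = √[(-5)² + (-4)² + (-13)²]
  = √[25 + 16 + 169]
  = √210
  ≈ 14.49

14.49


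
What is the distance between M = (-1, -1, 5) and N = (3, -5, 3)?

d = √[(x₂-x₁)² + (y₂-y₁)² + (z₂-z₁)²]
  = √[4² + (-4)² + (-2)²]
  = √[16 + 16 + 4]
  = √36
  ≈ 6

6


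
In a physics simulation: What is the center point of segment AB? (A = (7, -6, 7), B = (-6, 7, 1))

M = ((x₁+x₂)/2, (y₁+y₂)/2, (z₁+z₂)/2)
  = ((7 - 6)/2, (-6 + 7)/2, (7 + 1)/2)
  = (1/2, 1/2, 8/2)
  = (0.5, 0.5, 4)

(0.5, 0.5, 4)


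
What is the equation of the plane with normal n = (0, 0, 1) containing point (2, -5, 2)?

The plane through P with normal n = (a, b, c) satisfies n·(r - P) = 0,
i.e. ax + by + cz = a·x₀ + b·y₀ + c·z₀.
d = 0·2 + 0·(-5) + 1·2
  = 0 + 0 + 2
  = 2
Equation: z = 2

z = 2


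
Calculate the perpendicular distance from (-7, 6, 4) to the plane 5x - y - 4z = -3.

distance = |a·x₀ + b·y₀ + c·z₀ - d| / √(a² + b² + c²)
  = |5·(-7) + (-1)·6 + (-4)·4 - (-3)| / √(5² + (-1)² + (-4)²)
  = |-35 - 6 - 16 + 3| / √(25 + 1 + 16)
  = |-54| / √42
  = 54 / 6.481
  ≈ 8.332

8.332


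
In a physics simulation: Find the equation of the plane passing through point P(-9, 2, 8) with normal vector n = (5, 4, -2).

The plane through P with normal n = (a, b, c) satisfies n·(r - P) = 0,
i.e. ax + by + cz = a·x₀ + b·y₀ + c·z₀.
d = 5·(-9) + 4·2 + (-2)·8
  = -45 + 8 - 16
  = -53
Equation: 5x + 4y - 2z = -53

5x + 4y - 2z = -53


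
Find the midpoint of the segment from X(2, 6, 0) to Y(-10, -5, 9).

M = ((x₁+x₂)/2, (y₁+y₂)/2, (z₁+z₂)/2)
  = ((2 - 10)/2, (6 - 5)/2, (0 + 9)/2)
  = (-8/2, 1/2, 9/2)
  = (-4, 0.5, 4.5)

(-4, 0.5, 4.5)


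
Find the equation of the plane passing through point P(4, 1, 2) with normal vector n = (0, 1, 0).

The plane through P with normal n = (a, b, c) satisfies n·(r - P) = 0,
i.e. ax + by + cz = a·x₀ + b·y₀ + c·z₀.
d = 0·4 + 1·1 + 0·2
  = 0 + 1 + 0
  = 1
Equation: y = 1

y = 1


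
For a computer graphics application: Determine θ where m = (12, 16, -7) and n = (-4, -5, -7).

m·n = 12·(-4) + 16·(-5) + (-7)·(-7) = -48 - 80 + 49 = -79
|m| = √(12² + 16² + (-7)²) = √449 ≈ 21.19
|n| = √((-4)² + (-5)² + (-7)²) = √90 ≈ 9.487
cos θ = (m·n)/(|m||n|) = -79/(21.19·9.487) ≈ -0.393
θ = arccos(-0.393) ≈ 113.1°

113.1°


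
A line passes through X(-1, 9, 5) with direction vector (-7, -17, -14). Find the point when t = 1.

P(t) = X + t·d
  = (-1 + (-7)·1, 9 + (-17)·1, 5 + (-14)·1)
  = (-1 - 7, 9 - 17, 5 - 14)
  = (-8, -8, -9)

(-8, -8, -9)


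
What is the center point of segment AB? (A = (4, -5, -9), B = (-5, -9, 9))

M = ((x₁+x₂)/2, (y₁+y₂)/2, (z₁+z₂)/2)
  = ((4 - 5)/2, (-5 - 9)/2, (-9 + 9)/2)
  = (-1/2, -14/2, 0/2)
  = (-0.5, -7, 0)

(-0.5, -7, 0)


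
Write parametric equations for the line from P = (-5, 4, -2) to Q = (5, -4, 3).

Direction vector d = Q - P = (5 + 5, -4 - 4, 3 + 2) = (10, -8, 5)
Parametric form r = P + t·d:
x = -5 + 10t, y = 4 - 8t, z = -2 + 5t

x = -5 + 10t, y = 4 - 8t, z = -2 + 5t


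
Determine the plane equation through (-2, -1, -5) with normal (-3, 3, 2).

The plane through P with normal n = (a, b, c) satisfies n·(r - P) = 0,
i.e. ax + by + cz = a·x₀ + b·y₀ + c·z₀.
d = (-3)·(-2) + 3·(-1) + 2·(-5)
  = 6 - 3 - 10
  = -7
Equation: -3x + 3y + 2z = -7

-3x + 3y + 2z = -7


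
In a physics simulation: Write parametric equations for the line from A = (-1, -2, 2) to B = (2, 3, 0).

Direction vector d = B - A = (2 + 1, 3 + 2, 0 - 2) = (3, 5, -2)
Parametric form r = A + t·d:
x = -1 + 3t, y = -2 + 5t, z = 2 - 2t

x = -1 + 3t, y = -2 + 5t, z = 2 - 2t


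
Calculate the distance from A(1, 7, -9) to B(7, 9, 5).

d = √[(x₂-x₁)² + (y₂-y₁)² + (z₂-z₁)²]
  = √[6² + 2² + 14²]
  = √[36 + 4 + 196]
  = √236
  ≈ 15.36

15.36


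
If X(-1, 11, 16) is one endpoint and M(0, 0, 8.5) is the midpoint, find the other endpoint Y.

Y = 2M - X
  = (2·0 - (-1), 2·0 - 11, 2·8.5 - 16)
  = (0 + 1, 0 - 11, 17 - 16)
  = (1, -11, 1)

(1, -11, 1)


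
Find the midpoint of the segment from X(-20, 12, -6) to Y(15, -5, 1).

M = ((x₁+x₂)/2, (y₁+y₂)/2, (z₁+z₂)/2)
  = ((-20 + 15)/2, (12 - 5)/2, (-6 + 1)/2)
  = (-5/2, 7/2, -5/2)
  = (-2.5, 3.5, -2.5)

(-2.5, 3.5, -2.5)


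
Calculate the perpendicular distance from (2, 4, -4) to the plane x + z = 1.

distance = |a·x₀ + b·y₀ + c·z₀ - d| / √(a² + b² + c²)
  = |1·2 + 0·4 + 1·(-4) - 1| / √(1² + 0² + 1²)
  = |2 + 0 - 4 - 1| / √(1 + 0 + 1)
  = |-3| / √2
  = 3 / 1.414
  ≈ 2.121

2.121


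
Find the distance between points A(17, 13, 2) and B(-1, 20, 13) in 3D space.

d = √[(x₂-x₁)² + (y₂-y₁)² + (z₂-z₁)²]
  = √[(-18)² + 7² + 11²]
  = √[324 + 49 + 121]
  = √494
  ≈ 22.23

22.23


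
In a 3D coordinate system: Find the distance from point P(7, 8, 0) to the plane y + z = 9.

distance = |a·x₀ + b·y₀ + c·z₀ - d| / √(a² + b² + c²)
  = |0·7 + 1·8 + 1·0 - 9| / √(0² + 1² + 1²)
  = |0 + 8 + 0 - 9| / √(0 + 1 + 1)
  = |-1| / √2
  = 1 / 1.414
  ≈ 0.7071

0.7071


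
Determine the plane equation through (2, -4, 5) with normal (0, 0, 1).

The plane through P with normal n = (a, b, c) satisfies n·(r - P) = 0,
i.e. ax + by + cz = a·x₀ + b·y₀ + c·z₀.
d = 0·2 + 0·(-4) + 1·5
  = 0 + 0 + 5
  = 5
Equation: z = 5

z = 5


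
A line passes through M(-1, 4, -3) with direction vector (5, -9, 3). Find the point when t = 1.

P(t) = M + t·d
  = (-1 + 5·1, 4 + (-9)·1, -3 + 3·1)
  = (-1 + 5, 4 - 9, -3 + 3)
  = (4, -5, 0)

(4, -5, 0)


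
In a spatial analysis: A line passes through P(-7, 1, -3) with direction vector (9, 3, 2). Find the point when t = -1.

P(t) = P + t·d
  = (-7 + 9·(-1), 1 + 3·(-1), -3 + 2·(-1))
  = (-7 - 9, 1 - 3, -3 - 2)
  = (-16, -2, -5)

(-16, -2, -5)


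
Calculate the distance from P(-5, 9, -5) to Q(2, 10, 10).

d = √[(x₂-x₁)² + (y₂-y₁)² + (z₂-z₁)²]
  = √[7² + 1² + 15²]
  = √[49 + 1 + 225]
  = √275
  ≈ 16.58

16.58


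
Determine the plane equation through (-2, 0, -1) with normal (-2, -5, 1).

The plane through P with normal n = (a, b, c) satisfies n·(r - P) = 0,
i.e. ax + by + cz = a·x₀ + b·y₀ + c·z₀.
d = (-2)·(-2) + (-5)·0 + 1·(-1)
  = 4 + 0 - 1
  = 3
Equation: -2x - 5y + z = 3

-2x - 5y + z = 3


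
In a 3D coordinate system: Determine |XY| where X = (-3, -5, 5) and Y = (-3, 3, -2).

d = √[(x₂-x₁)² + (y₂-y₁)² + (z₂-z₁)²]
  = √[0² + 8² + (-7)²]
  = √[0 + 64 + 49]
  = √113
  ≈ 10.63

10.63


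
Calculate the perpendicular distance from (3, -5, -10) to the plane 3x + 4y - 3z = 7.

distance = |a·x₀ + b·y₀ + c·z₀ - d| / √(a² + b² + c²)
  = |3·3 + 4·(-5) + (-3)·(-10) - 7| / √(3² + 4² + (-3)²)
  = |9 - 20 + 30 - 7| / √(9 + 16 + 9)
  = |12| / √34
  = 12 / 5.831
  ≈ 2.058

2.058


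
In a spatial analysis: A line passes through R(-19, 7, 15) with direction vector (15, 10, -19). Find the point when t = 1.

P(t) = R + t·d
  = (-19 + 15·1, 7 + 10·1, 15 + (-19)·1)
  = (-19 + 15, 7 + 10, 15 - 19)
  = (-4, 17, -4)

(-4, 17, -4)


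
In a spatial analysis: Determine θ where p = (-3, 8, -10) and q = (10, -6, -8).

p·q = (-3)·10 + 8·(-6) + (-10)·(-8) = -30 - 48 + 80 = 2
|p| = √((-3)² + 8² + (-10)²) = √173 ≈ 13.15
|q| = √(10² + (-6)² + (-8)²) = √200 ≈ 14.14
cos θ = (p·q)/(|p||q|) = 2/(13.15·14.14) ≈ 0.01075
θ = arccos(0.01075) ≈ 89.38°

89.38°


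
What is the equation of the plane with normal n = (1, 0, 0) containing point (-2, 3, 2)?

The plane through P with normal n = (a, b, c) satisfies n·(r - P) = 0,
i.e. ax + by + cz = a·x₀ + b·y₀ + c·z₀.
d = 1·(-2) + 0·3 + 0·2
  = -2 + 0 + 0
  = -2
Equation: x = -2

x = -2


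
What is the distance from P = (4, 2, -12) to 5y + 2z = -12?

distance = |a·x₀ + b·y₀ + c·z₀ - d| / √(a² + b² + c²)
  = |0·4 + 5·2 + 2·(-12) - (-12)| / √(0² + 5² + 2²)
  = |0 + 10 - 24 + 12| / √(0 + 25 + 4)
  = |-2| / √29
  = 2 / 5.385
  ≈ 0.3714

0.3714


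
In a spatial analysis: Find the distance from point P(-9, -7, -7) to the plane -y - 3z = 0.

distance = |a·x₀ + b·y₀ + c·z₀ - d| / √(a² + b² + c²)
  = |0·(-9) + (-1)·(-7) + (-3)·(-7) - 0| / √(0² + (-1)² + (-3)²)
  = |0 + 7 + 21 + 0| / √(0 + 1 + 9)
  = |28| / √10
  = 28 / 3.162
  ≈ 8.854

8.854


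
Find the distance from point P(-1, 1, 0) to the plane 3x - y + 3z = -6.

distance = |a·x₀ + b·y₀ + c·z₀ - d| / √(a² + b² + c²)
  = |3·(-1) + (-1)·1 + 3·0 - (-6)| / √(3² + (-1)² + 3²)
  = |-3 - 1 + 0 + 6| / √(9 + 1 + 9)
  = |2| / √19
  = 2 / 4.359
  ≈ 0.4588

0.4588


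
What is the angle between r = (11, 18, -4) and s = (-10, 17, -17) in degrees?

r·s = 11·(-10) + 18·17 + (-4)·(-17) = -110 + 306 + 68 = 264
|r| = √(11² + 18² + (-4)²) = √461 ≈ 21.47
|s| = √((-10)² + 17² + (-17)²) = √678 ≈ 26.04
cos θ = (r·s)/(|r||s|) = 264/(21.47·26.04) ≈ 0.4722
θ = arccos(0.4722) ≈ 61.82°

61.82°


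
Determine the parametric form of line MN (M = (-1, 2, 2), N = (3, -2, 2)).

Direction vector d = N - M = (3 + 1, -2 - 2, 2 - 2) = (4, -4, 0)
Parametric form r = M + t·d:
x = -1 + 4t, y = 2 - 4t, z = 2

x = -1 + 4t, y = 2 - 4t, z = 2


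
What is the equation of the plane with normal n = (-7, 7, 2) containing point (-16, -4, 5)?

The plane through P with normal n = (a, b, c) satisfies n·(r - P) = 0,
i.e. ax + by + cz = a·x₀ + b·y₀ + c·z₀.
d = (-7)·(-16) + 7·(-4) + 2·5
  = 112 - 28 + 10
  = 94
Equation: -7x + 7y + 2z = 94

-7x + 7y + 2z = 94


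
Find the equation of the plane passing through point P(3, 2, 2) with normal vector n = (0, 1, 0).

The plane through P with normal n = (a, b, c) satisfies n·(r - P) = 0,
i.e. ax + by + cz = a·x₀ + b·y₀ + c·z₀.
d = 0·3 + 1·2 + 0·2
  = 0 + 2 + 0
  = 2
Equation: y = 2

y = 2


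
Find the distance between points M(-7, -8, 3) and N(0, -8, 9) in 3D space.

d = √[(x₂-x₁)² + (y₂-y₁)² + (z₂-z₁)²]
  = √[7² + 0² + 6²]
  = √[49 + 0 + 36]
  = √85
  ≈ 9.22

9.22
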